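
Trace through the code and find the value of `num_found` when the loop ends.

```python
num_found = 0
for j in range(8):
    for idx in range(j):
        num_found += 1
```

Let's trace through this code step by step.

Initialize: num_found = 0
Entering loop: for j in range(8):
After iteration 1: j = 0, num_found = 0
After iteration 2: j = 1, num_found = 1, idx = 0
After iteration 3: j = 2, num_found = 3, idx = 1
After iteration 4: j = 3, num_found = 6, idx = 2
After iteration 5: j = 4, num_found = 10, idx = 3
After iteration 6: j = 5, num_found = 15, idx = 4
After iteration 7: j = 6, num_found = 21, idx = 5
After iteration 8: j = 7, num_found = 28, idx = 6
Loop ends.

Final answer: 28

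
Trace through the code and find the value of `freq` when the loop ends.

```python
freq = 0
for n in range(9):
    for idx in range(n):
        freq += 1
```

Let's trace through this code step by step.

Initialize: freq = 0
Entering loop: for n in range(9):
After iteration 1: n = 0, freq = 0
After iteration 2: n = 1, freq = 1, idx = 0
After iteration 3: n = 2, freq = 3, idx = 1
After iteration 4: n = 3, freq = 6, idx = 2
After iteration 5: n = 4, freq = 10, idx = 3
After iteration 6: n = 5, freq = 15, idx = 4
After iteration 7: n = 6, freq = 21, idx = 5
After iteration 8: n = 7, freq = 28, idx = 6
After iteration 9: n = 8, freq = 36, idx = 7
Loop ends.

Final answer: 36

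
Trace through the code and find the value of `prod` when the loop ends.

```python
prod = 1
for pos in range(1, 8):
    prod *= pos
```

Let's trace through this code step by step.

Initialize: prod = 1
Entering loop: for pos in range(1, 8):
After iteration 1: pos = 1, prod = 1
After iteration 2: pos = 2, prod = 2
After iteration 3: pos = 3, prod = 6
After iteration 4: pos = 4, prod = 24
After iteration 5: pos = 5, prod = 120
After iteration 6: pos = 6, prod = 720
After iteration 7: pos = 7, prod = 5040
Loop ends.

Final answer: 5040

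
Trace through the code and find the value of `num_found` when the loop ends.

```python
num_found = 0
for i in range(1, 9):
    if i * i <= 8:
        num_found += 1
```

Let's trace through this code step by step.

Initialize: num_found = 0
Entering loop: for i in range(1, 9):
After iteration 1: i = 1, num_found = 1
After iteration 2: i = 2, num_found = 2
After iteration 3: i = 3, num_found = 2
After iteration 4: i = 4, num_found = 2
After iteration 5: i = 5, num_found = 2
After iteration 6: i = 6, num_found = 2
After iteration 7: i = 7, num_found = 2
After iteration 8: i = 8, num_found = 2
Loop ends.

Final answer: 2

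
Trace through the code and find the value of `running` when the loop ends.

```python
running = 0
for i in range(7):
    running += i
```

Let's trace through this code step by step.

Initialize: running = 0
Entering loop: for i in range(7):
After iteration 1: i = 0, running = 0
After iteration 2: i = 1, running = 1
After iteration 3: i = 2, running = 3
After iteration 4: i = 3, running = 6
After iteration 5: i = 4, running = 10
After iteration 6: i = 5, running = 15
After iteration 7: i = 6, running = 21
Loop ends.

Final answer: 21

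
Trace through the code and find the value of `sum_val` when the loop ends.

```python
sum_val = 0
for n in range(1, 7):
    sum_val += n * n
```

Let's trace through this code step by step.

Initialize: sum_val = 0
Entering loop: for n in range(1, 7):
After iteration 1: n = 1, sum_val = 1
After iteration 2: n = 2, sum_val = 5
After iteration 3: n = 3, sum_val = 14
After iteration 4: n = 4, sum_val = 30
After iteration 5: n = 5, sum_val = 55
After iteration 6: n = 6, sum_val = 91
Loop ends.

Final answer: 91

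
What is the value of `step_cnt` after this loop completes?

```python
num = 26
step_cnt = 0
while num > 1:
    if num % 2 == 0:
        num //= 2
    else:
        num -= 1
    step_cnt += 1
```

Let's trace through this code step by step.

Initialize: num = 26
Initialize: step_cnt = 0
Entering loop: while num > 1:
After iteration 1: num = 13, step_cnt = 1
After iteration 2: num = 12, step_cnt = 2
After iteration 3: num = 6, step_cnt = 3
After iteration 4: num = 3, step_cnt = 4
After iteration 5: num = 2, step_cnt = 5
After iteration 6: num = 1, step_cnt = 6
Loop ends.

Final answer: 6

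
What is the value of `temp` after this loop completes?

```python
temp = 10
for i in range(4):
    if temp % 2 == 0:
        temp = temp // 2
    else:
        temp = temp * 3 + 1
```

Let's trace through this code step by step.

Initialize: temp = 10
Entering loop: for i in range(4):
After iteration 1: i = 0, temp = 5
After iteration 2: i = 1, temp = 16
After iteration 3: i = 2, temp = 8
After iteration 4: i = 3, temp = 4
Loop ends.

Final answer: 4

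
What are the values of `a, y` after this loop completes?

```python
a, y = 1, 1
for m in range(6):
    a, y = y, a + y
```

Let's trace through this code step by step.

Initialize: a = 1
Initialize: y = 1
Entering loop: for m in range(6):
After iteration 1: m = 0, a = 1, y = 2
After iteration 2: m = 1, a = 2, y = 3
After iteration 3: m = 2, a = 3, y = 5
After iteration 4: m = 3, a = 5, y = 8
After iteration 5: m = 4, a = 8, y = 13
After iteration 6: m = 5, a = 13, y = 21
Loop ends.

Final answer: 13, 21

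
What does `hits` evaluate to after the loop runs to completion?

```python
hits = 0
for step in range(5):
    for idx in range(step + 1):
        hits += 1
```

Let's trace through this code step by step.

Initialize: hits = 0
Entering loop: for step in range(5):
After iteration 1: step = 0, hits = 1, idx = 0
After iteration 2: step = 1, hits = 3, idx = 1
After iteration 3: step = 2, hits = 6, idx = 2
After iteration 4: step = 3, hits = 10, idx = 3
After iteration 5: step = 4, hits = 15, idx = 4
Loop ends.

Final answer: 15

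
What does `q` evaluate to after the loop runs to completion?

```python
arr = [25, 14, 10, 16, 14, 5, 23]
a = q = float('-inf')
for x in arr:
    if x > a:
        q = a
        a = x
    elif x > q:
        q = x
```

Let's trace through this code step by step.

Initialize: arr = [25, 14, 10, 16, 14, 5, 23]
Initialize: a = -inf
Initialize: q = -inf
Entering loop: for x in arr:
After iteration 1: x = 25, a = 25, q = -inf
After iteration 2: x = 14, a = 25, q = 14
After iteration 3: x = 10, a = 25, q = 14
After iteration 4: x = 16, a = 25, q = 16
After iteration 5: x = 14, a = 25, q = 16
After iteration 6: x = 5, a = 25, q = 16
After iteration 7: x = 23, a = 25, q = 23
Loop ends.

Final answer: 23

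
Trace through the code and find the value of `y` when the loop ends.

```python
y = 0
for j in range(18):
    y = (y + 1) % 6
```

Let's trace through this code step by step.

Initialize: y = 0
Entering loop: for j in range(18):
After iteration 1: j = 0, y = 1
After iteration 2: j = 1, y = 2
After iteration 3: j = 2, y = 3
After iteration 4: j = 3, y = 4
After iteration 5: j = 4, y = 5
After iteration 6: j = 5, y = 0
After iteration 7: j = 6, y = 1
After iteration 8: j = 7, y = 2
After iteration 9: j = 8, y = 3
After iteration 10: j = 9, y = 4
After iteration 11: j = 10, y = 5
After iteration 12: j = 11, y = 0
After iteration 13: j = 12, y = 1
After iteration 14: j = 13, y = 2
After iteration 15: j = 14, y = 3
After iteration 16: j = 15, y = 4
After iteration 17: j = 16, y = 5
After iteration 18: j = 17, y = 0
Loop ends.

Final answer: 0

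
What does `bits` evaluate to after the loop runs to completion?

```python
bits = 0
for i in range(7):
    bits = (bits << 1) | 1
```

Let's trace through this code step by step.

Initialize: bits = 0
Entering loop: for i in range(7):
After iteration 1: i = 0, bits = 1
After iteration 2: i = 1, bits = 3
After iteration 3: i = 2, bits = 7
After iteration 4: i = 3, bits = 15
After iteration 5: i = 4, bits = 31
After iteration 6: i = 5, bits = 63
After iteration 7: i = 6, bits = 127
Loop ends.

Final answer: 127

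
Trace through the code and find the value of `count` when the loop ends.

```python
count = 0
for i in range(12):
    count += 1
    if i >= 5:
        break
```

Let's trace through this code step by step.

Initialize: count = 0
Entering loop: for i in range(12):
After iteration 1: i = 0, count = 1
After iteration 2: i = 1, count = 2
After iteration 3: i = 2, count = 3
After iteration 4: i = 3, count = 4
After iteration 5: i = 4, count = 5
After iteration 6: i = 5, count = 6
Loop ends.

Final answer: 6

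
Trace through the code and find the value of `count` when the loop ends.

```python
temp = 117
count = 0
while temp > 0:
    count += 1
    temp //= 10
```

Let's trace through this code step by step.

Initialize: temp = 117
Initialize: count = 0
Entering loop: while temp > 0:
After iteration 1: temp = 11, count = 1
After iteration 2: temp = 1, count = 2
After iteration 3: temp = 0, count = 3
Loop ends.

Final answer: 3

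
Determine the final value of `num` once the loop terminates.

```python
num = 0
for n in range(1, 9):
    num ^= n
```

Let's trace through this code step by step.

Initialize: num = 0
Entering loop: for n in range(1, 9):
After iteration 1: n = 1, num = 1
After iteration 2: n = 2, num = 3
After iteration 3: n = 3, num = 0
After iteration 4: n = 4, num = 4
After iteration 5: n = 5, num = 1
After iteration 6: n = 6, num = 7
After iteration 7: n = 7, num = 0
After iteration 8: n = 8, num = 8
Loop ends.

Final answer: 8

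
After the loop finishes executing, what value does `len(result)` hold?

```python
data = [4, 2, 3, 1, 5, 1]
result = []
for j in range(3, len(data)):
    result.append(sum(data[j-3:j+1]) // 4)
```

Let's trace through this code step by step.

Initialize: data = [4, 2, 3, 1, 5, 1]
Initialize: result = []
Entering loop: for j in range(3, len(data)):
After iteration 1: j = 3, result = [2]
After iteration 2: j = 4, result = [2, 2]
After iteration 3: j = 5, result = [2, 2, 2]
Loop ends.
len(result) = 3

Final answer: 3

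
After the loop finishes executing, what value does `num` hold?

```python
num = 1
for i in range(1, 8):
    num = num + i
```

Let's trace through this code step by step.

Initialize: num = 1
Entering loop: for i in range(1, 8):
After iteration 1: i = 1, num = 2
After iteration 2: i = 2, num = 4
After iteration 3: i = 3, num = 7
After iteration 4: i = 4, num = 11
After iteration 5: i = 5, num = 16
After iteration 6: i = 6, num = 22
After iteration 7: i = 7, num = 29
Loop ends.

Final answer: 29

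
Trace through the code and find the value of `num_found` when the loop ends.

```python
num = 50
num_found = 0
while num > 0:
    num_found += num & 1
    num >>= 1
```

Let's trace through this code step by step.

Initialize: num = 50
Initialize: num_found = 0
Entering loop: while num > 0:
After iteration 1: num = 25, num_found = 0
After iteration 2: num = 12, num_found = 1
After iteration 3: num = 6, num_found = 1
After iteration 4: num = 3, num_found = 1
After iteration 5: num = 1, num_found = 2
After iteration 6: num = 0, num_found = 3
Loop ends.

Final answer: 3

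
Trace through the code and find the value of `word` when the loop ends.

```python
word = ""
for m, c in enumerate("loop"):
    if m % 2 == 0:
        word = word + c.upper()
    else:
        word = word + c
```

Let's trace through this code step by step.

Initialize: word = ''
Entering loop: for m, c in enumerate("loop"):
After iteration 1: m = 0, c = 'l', word = 'L'
After iteration 2: m = 1, c = 'o', word = 'Lo'
After iteration 3: m = 2, c = 'o', word = 'LoO'
After iteration 4: m = 3, c = 'p', word = 'LoOp'
Loop ends.

Final answer: 'LoOp'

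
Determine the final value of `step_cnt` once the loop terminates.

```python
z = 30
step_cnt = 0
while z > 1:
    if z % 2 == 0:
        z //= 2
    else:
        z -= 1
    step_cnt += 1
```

Let's trace through this code step by step.

Initialize: z = 30
Initialize: step_cnt = 0
Entering loop: while z > 1:
After iteration 1: z = 15, step_cnt = 1
After iteration 2: z = 14, step_cnt = 2
After iteration 3: z = 7, step_cnt = 3
After iteration 4: z = 6, step_cnt = 4
After iteration 5: z = 3, step_cnt = 5
After iteration 6: z = 2, step_cnt = 6
After iteration 7: z = 1, step_cnt = 7
Loop ends.

Final answer: 7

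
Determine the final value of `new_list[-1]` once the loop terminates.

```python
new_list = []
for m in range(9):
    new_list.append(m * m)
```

Let's trace through this code step by step.

Initialize: new_list = []
Entering loop: for m in range(9):
After iteration 1: m = 0, new_list = [0]
After iteration 2: m = 1, new_list = [0, 1]
After iteration 3: m = 2, new_list = [0, 1, 4]
After iteration 4: m = 3, new_list = [0, 1, 4, 9]
After iteration 5: m = 4, new_list = [0, 1, 4, 9, 16]
After iteration 6: m = 5, new_list = [0, 1, 4, 9, 16, 25]
After iteration 7: m = 6, new_list = [0, 1, 4, 9, 16, 25, 36]
After iteration 8: m = 7, new_list = [0, 1, 4, 9, 16, 25, 36, 49]
After iteration 9: m = 8, new_list = [0, 1, 4, 9, 16, 25, 36, 49, 64]
Loop ends.
new_list[-1] = 64

Final answer: 64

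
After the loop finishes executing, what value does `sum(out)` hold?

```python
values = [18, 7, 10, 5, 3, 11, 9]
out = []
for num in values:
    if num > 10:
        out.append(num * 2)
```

Let's trace through this code step by step.

Initialize: values = [18, 7, 10, 5, 3, 11, 9]
Initialize: out = []
Entering loop: for num in values:
After iteration 1: num = 18, out = [36]
After iteration 2: num = 7, out = [36]
After iteration 3: num = 10, out = [36]
After iteration 4: num = 5, out = [36]
After iteration 5: num = 3, out = [36]
After iteration 6: num = 11, out = [36, 22]
After iteration 7: num = 9, out = [36, 22]
Loop ends.
sum(out) = 58

Final answer: 58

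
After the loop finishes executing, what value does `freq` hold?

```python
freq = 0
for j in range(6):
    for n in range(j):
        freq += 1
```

Let's trace through this code step by step.

Initialize: freq = 0
Entering loop: for j in range(6):
After iteration 1: j = 0, freq = 0
After iteration 2: j = 1, freq = 1, n = 0
After iteration 3: j = 2, freq = 3, n = 1
After iteration 4: j = 3, freq = 6, n = 2
After iteration 5: j = 4, freq = 10, n = 3
After iteration 6: j = 5, freq = 15, n = 4
Loop ends.

Final answer: 15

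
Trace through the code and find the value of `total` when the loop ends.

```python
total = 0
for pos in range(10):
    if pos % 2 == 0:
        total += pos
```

Let's trace through this code step by step.

Initialize: total = 0
Entering loop: for pos in range(10):
After iteration 1: pos = 0, total = 0
After iteration 2: pos = 1, total = 0
After iteration 3: pos = 2, total = 2
After iteration 4: pos = 3, total = 2
After iteration 5: pos = 4, total = 6
After iteration 6: pos = 5, total = 6
After iteration 7: pos = 6, total = 12
After iteration 8: pos = 7, total = 12
After iteration 9: pos = 8, total = 20
After iteration 10: pos = 9, total = 20
Loop ends.

Final answer: 20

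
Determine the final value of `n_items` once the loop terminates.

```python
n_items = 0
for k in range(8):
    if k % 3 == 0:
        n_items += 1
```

Let's trace through this code step by step.

Initialize: n_items = 0
Entering loop: for k in range(8):
After iteration 1: k = 0, n_items = 1
After iteration 2: k = 1, n_items = 1
After iteration 3: k = 2, n_items = 1
After iteration 4: k = 3, n_items = 2
After iteration 5: k = 4, n_items = 2
After iteration 6: k = 5, n_items = 2
After iteration 7: k = 6, n_items = 3
After iteration 8: k = 7, n_items = 3
Loop ends.

Final answer: 3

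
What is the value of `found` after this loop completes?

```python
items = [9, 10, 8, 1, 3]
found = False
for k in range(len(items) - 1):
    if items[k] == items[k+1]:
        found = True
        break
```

Let's trace through this code step by step.

Initialize: items = [9, 10, 8, 1, 3]
Initialize: found = False
Entering loop: for k in range(len(items) - 1):
After iteration 1: k = 0, found = False
After iteration 2: k = 1, found = False
After iteration 3: k = 2, found = False
After iteration 4: k = 3, found = False
Loop ends.

Final answer: False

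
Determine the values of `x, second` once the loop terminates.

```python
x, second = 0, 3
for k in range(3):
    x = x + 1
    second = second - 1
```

Let's trace through this code step by step.

Initialize: x = 0
Initialize: second = 3
Entering loop: for k in range(3):
After iteration 1: k = 0, x = 1, second = 2
After iteration 2: k = 1, x = 2, second = 1
After iteration 3: k = 2, x = 3, second = 0
Loop ends.

Final answer: 3, 0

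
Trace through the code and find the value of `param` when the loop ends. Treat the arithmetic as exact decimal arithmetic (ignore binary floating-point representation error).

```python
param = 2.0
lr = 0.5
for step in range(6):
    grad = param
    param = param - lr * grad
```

Let's trace through this code step by step.

Initialize: param = 2.0
Initialize: lr = 0.5
Entering loop: for step in range(6):
After iteration 1: step = 0, param = 1.0, grad = 2.0
After iteration 2: step = 1, param = 0.5, grad = 1.0
After iteration 3: step = 2, param = 0.25, grad = 0.5
After iteration 4: step = 3, param = 0.125, grad = 0.25
After iteration 5: step = 4, param = 0.0625, grad = 0.125
After iteration 6: step = 5, param = 0.03125, grad = 0.0625
Loop ends.

Final answer: 0.03125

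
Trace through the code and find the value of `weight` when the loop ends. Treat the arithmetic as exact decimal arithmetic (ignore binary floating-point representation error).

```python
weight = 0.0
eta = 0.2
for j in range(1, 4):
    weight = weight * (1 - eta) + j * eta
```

Let's trace through this code step by step.

Initialize: weight = 0.0
Initialize: eta = 0.2
Entering loop: for j in range(1, 4):
After iteration 1: j = 1, weight = 0.2
After iteration 2: j = 2, weight = 0.56
After iteration 3: j = 3, weight = 1.048
Loop ends.

Final answer: 1.048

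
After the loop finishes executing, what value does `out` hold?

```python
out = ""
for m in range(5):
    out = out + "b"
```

Let's trace through this code step by step.

Initialize: out = ''
Entering loop: for m in range(5):
After iteration 1: m = 0, out = 'b'
After iteration 2: m = 1, out = 'bb'
After iteration 3: m = 2, out = 'bbb'
After iteration 4: m = 3, out = 'bbbb'
After iteration 5: m = 4, out = 'bbbbb'
Loop ends.

Final answer: 'bbbbb'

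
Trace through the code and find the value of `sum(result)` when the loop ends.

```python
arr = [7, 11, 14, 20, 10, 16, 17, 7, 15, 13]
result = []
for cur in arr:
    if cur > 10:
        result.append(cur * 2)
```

Let's trace through this code step by step.

Initialize: arr = [7, 11, 14, 20, 10, 16, 17, 7, 15, 13]
Initialize: result = []
Entering loop: for cur in arr:
After iteration 1: cur = 7, result = []
After iteration 2: cur = 11, result = [22]
After iteration 3: cur = 14, result = [22, 28]
After iteration 4: cur = 20, result = [22, 28, 40]
After iteration 5: cur = 10, result = [22, 28, 40]
After iteration 6: cur = 16, result = [22, 28, 40, 32]
After iteration 7: cur = 17, result = [22, 28, 40, 32, 34]
After iteration 8: cur = 7, result = [22, 28, 40, 32, 34]
After iteration 9: cur = 15, result = [22, 28, 40, 32, 34, 30]
After iteration 10: cur = 13, result = [22, 28, 40, 32, 34, 30, 26]
Loop ends.
sum(result) = 212

Final answer: 212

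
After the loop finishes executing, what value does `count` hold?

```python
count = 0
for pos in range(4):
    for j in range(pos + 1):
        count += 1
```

Let's trace through this code step by step.

Initialize: count = 0
Entering loop: for pos in range(4):
After iteration 1: pos = 0, count = 1, j = 0
After iteration 2: pos = 1, count = 3, j = 1
After iteration 3: pos = 2, count = 6, j = 2
After iteration 4: pos = 3, count = 10, j = 3
Loop ends.

Final answer: 10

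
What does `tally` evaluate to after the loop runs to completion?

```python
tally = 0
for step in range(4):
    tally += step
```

Let's trace through this code step by step.

Initialize: tally = 0
Entering loop: for step in range(4):
After iteration 1: step = 0, tally = 0
After iteration 2: step = 1, tally = 1
After iteration 3: step = 2, tally = 3
After iteration 4: step = 3, tally = 6
Loop ends.

Final answer: 6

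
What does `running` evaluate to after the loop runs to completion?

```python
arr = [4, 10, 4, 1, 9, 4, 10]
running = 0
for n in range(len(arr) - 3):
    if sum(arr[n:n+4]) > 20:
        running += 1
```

Let's trace through this code step by step.

Initialize: arr = [4, 10, 4, 1, 9, 4, 10]
Initialize: running = 0
Entering loop: for n in range(len(arr) - 3):
After iteration 1: n = 0, running = 0
After iteration 2: n = 1, running = 1
After iteration 3: n = 2, running = 1
After iteration 4: n = 3, running = 2
Loop ends.

Final answer: 2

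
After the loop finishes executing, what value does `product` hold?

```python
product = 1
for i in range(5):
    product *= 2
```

Let's trace through this code step by step.

Initialize: product = 1
Entering loop: for i in range(5):
After iteration 1: i = 0, product = 2
After iteration 2: i = 1, product = 4
After iteration 3: i = 2, product = 8
After iteration 4: i = 3, product = 16
After iteration 5: i = 4, product = 32
Loop ends.

Final answer: 32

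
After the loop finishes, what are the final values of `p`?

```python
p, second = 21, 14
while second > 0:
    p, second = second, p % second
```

Let's trace through this code step by step.

Initialize: p = 21
Initialize: second = 14
Entering loop: while second > 0:
After iteration 1: p = 14, second = 7
After iteration 2: p = 7, second = 0
Loop ends.

Final answer: 7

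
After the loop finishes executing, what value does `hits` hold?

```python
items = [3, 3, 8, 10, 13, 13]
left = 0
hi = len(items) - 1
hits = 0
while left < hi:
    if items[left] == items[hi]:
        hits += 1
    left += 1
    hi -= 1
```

Let's trace through this code step by step.

Initialize: items = [3, 3, 8, 10, 13, 13]
Initialize: left = 0
Initialize: hi = 5
Initialize: hits = 0
Entering loop: while left < hi:
After iteration 1: left = 1, hi = 4, hits = 0
After iteration 2: left = 2, hi = 3, hits = 0
After iteration 3: left = 3, hi = 2, hits = 0
Loop ends.

Final answer: 0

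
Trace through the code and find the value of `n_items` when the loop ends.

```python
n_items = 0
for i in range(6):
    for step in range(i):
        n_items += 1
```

Let's trace through this code step by step.

Initialize: n_items = 0
Entering loop: for i in range(6):
After iteration 1: i = 0, n_items = 0
After iteration 2: i = 1, n_items = 1, step = 0
After iteration 3: i = 2, n_items = 3, step = 1
After iteration 4: i = 3, n_items = 6, step = 2
After iteration 5: i = 4, n_items = 10, step = 3
After iteration 6: i = 5, n_items = 15, step = 4
Loop ends.

Final answer: 15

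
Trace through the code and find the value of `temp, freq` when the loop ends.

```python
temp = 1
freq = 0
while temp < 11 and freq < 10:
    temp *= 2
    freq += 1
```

Let's trace through this code step by step.

Initialize: temp = 1
Initialize: freq = 0
Entering loop: while temp < 11 and freq < 10:
After iteration 1: temp = 2, freq = 1
After iteration 2: temp = 4, freq = 2
After iteration 3: temp = 8, freq = 3
After iteration 4: temp = 16, freq = 4
Loop ends.

Final answer: 16, 4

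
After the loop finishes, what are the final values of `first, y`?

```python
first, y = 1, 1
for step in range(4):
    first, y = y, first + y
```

Let's trace through this code step by step.

Initialize: first = 1
Initialize: y = 1
Entering loop: for step in range(4):
After iteration 1: step = 0, first = 1, y = 2
After iteration 2: step = 1, first = 2, y = 3
After iteration 3: step = 2, first = 3, y = 5
After iteration 4: step = 3, first = 5, y = 8
Loop ends.

Final answer: 5, 8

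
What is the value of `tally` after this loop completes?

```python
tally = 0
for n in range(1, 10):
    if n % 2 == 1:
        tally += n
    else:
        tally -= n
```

Let's trace through this code step by step.

Initialize: tally = 0
Entering loop: for n in range(1, 10):
After iteration 1: n = 1, tally = 1
After iteration 2: n = 2, tally = -1
After iteration 3: n = 3, tally = 2
After iteration 4: n = 4, tally = -2
After iteration 5: n = 5, tally = 3
After iteration 6: n = 6, tally = -3
After iteration 7: n = 7, tally = 4
After iteration 8: n = 8, tally = -4
After iteration 9: n = 9, tally = 5
Loop ends.

Final answer: 5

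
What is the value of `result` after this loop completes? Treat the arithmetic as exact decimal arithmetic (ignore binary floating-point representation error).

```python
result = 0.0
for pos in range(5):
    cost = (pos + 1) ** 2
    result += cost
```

Let's trace through this code step by step.

Initialize: result = 0.0
Entering loop: for pos in range(5):
After iteration 1: pos = 0, result = 1.0, cost = 1
After iteration 2: pos = 1, result = 5.0, cost = 4
After iteration 3: pos = 2, result = 14.0, cost = 9
After iteration 4: pos = 3, result = 30.0, cost = 16
After iteration 5: pos = 4, result = 55.0, cost = 25
Loop ends.

Final answer: 55.0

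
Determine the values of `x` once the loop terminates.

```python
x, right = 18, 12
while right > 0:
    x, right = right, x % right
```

Let's trace through this code step by step.

Initialize: x = 18
Initialize: right = 12
Entering loop: while right > 0:
After iteration 1: x = 12, right = 6
After iteration 2: x = 6, right = 0
Loop ends.

Final answer: 6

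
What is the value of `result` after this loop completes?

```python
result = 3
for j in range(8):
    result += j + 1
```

Let's trace through this code step by step.

Initialize: result = 3
Entering loop: for j in range(8):
After iteration 1: j = 0, result = 4
After iteration 2: j = 1, result = 6
After iteration 3: j = 2, result = 9
After iteration 4: j = 3, result = 13
After iteration 5: j = 4, result = 18
After iteration 6: j = 5, result = 24
After iteration 7: j = 6, result = 31
After iteration 8: j = 7, result = 39
Loop ends.

Final answer: 39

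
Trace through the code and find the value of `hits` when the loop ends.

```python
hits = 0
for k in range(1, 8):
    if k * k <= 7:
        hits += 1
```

Let's trace through this code step by step.

Initialize: hits = 0
Entering loop: for k in range(1, 8):
After iteration 1: k = 1, hits = 1
After iteration 2: k = 2, hits = 2
After iteration 3: k = 3, hits = 2
After iteration 4: k = 4, hits = 2
After iteration 5: k = 5, hits = 2
After iteration 6: k = 6, hits = 2
After iteration 7: k = 7, hits = 2
Loop ends.

Final answer: 2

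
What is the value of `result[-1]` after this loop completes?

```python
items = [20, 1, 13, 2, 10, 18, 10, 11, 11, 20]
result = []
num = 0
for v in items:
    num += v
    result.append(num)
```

Let's trace through this code step by step.

Initialize: items = [20, 1, 13, 2, 10, 18, 10, 11, 11, 20]
Initialize: result = []
Initialize: num = 0
Entering loop: for v in items:
After iteration 1: v = 20, result = [20], num = 20
After iteration 2: v = 1, result = [20, 21], num = 21
After iteration 3: v = 13, result = [20, 21, 34], num = 34
After iteration 4: v = 2, result = [20, 21, 34, 36], num = 36
After iteration 5: v = 10, result = [20, 21, 34, 36, 46], num = 46
After iteration 6: v = 18, result = [20, 21, 34, 36, 46, 64], num = 64
After iteration 7: v = 10, result = [20, 21, 34, 36, 46, 64, 74], num = 74
After iteration 8: v = 11, result = [20, 21, 34, 36, 46, 64, 74, 85], num = 85
After iteration 9: v = 11, result = [20, 21, 34, 36, 46, 64, 74, 85, 96], num = 96
After iteration 10: v = 20, result = [20, 21, 34, 36, 46, 64, 74, 85, 96, 116], num = 116
Loop ends.
result[-1] = 116

Final answer: 116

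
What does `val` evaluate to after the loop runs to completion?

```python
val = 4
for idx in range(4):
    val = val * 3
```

Let's trace through this code step by step.

Initialize: val = 4
Entering loop: for idx in range(4):
After iteration 1: idx = 0, val = 12
After iteration 2: idx = 1, val = 36
After iteration 3: idx = 2, val = 108
After iteration 4: idx = 3, val = 324
Loop ends.

Final answer: 324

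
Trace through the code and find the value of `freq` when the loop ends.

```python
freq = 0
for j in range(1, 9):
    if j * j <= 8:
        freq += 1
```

Let's trace through this code step by step.

Initialize: freq = 0
Entering loop: for j in range(1, 9):
After iteration 1: j = 1, freq = 1
After iteration 2: j = 2, freq = 2
After iteration 3: j = 3, freq = 2
After iteration 4: j = 4, freq = 2
After iteration 5: j = 5, freq = 2
After iteration 6: j = 6, freq = 2
After iteration 7: j = 7, freq = 2
After iteration 8: j = 8, freq = 2
Loop ends.

Final answer: 2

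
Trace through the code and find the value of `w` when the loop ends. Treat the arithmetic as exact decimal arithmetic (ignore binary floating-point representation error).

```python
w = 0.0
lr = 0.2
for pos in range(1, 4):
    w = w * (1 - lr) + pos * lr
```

Let's trace through this code step by step.

Initialize: w = 0.0
Initialize: lr = 0.2
Entering loop: for pos in range(1, 4):
After iteration 1: pos = 1, w = 0.2
After iteration 2: pos = 2, w = 0.56
After iteration 3: pos = 3, w = 1.048
Loop ends.

Final answer: 1.048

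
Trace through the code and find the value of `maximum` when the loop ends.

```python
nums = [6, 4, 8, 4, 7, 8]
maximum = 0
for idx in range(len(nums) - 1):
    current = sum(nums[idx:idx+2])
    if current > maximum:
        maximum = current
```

Let's trace through this code step by step.

Initialize: nums = [6, 4, 8, 4, 7, 8]
Initialize: maximum = 0
Entering loop: for idx in range(len(nums) - 1):
After iteration 1: idx = 0, maximum = 10, current = 10
After iteration 2: idx = 1, maximum = 12, current = 12
After iteration 3: idx = 2, maximum = 12, current = 12
After iteration 4: idx = 3, maximum = 12, current = 11
After iteration 5: idx = 4, maximum = 15, current = 15
Loop ends.

Final answer: 15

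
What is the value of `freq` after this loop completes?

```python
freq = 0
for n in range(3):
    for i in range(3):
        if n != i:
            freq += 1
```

Let's trace through this code step by step.

Initialize: freq = 0
Entering loop: for n in range(3):
After iteration 1: n = 0, freq = 2
After iteration 2: n = 1, freq = 4
After iteration 3: n = 2, freq = 6
Loop ends.

Final answer: 6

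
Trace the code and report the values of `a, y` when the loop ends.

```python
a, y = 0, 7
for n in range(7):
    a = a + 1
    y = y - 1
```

Let's trace through this code step by step.

Initialize: a = 0
Initialize: y = 7
Entering loop: for n in range(7):
After iteration 1: n = 0, a = 1, y = 6
After iteration 2: n = 1, a = 2, y = 5
After iteration 3: n = 2, a = 3, y = 4
After iteration 4: n = 3, a = 4, y = 3
After iteration 5: n = 4, a = 5, y = 2
After iteration 6: n = 5, a = 6, y = 1
After iteration 7: n = 6, a = 7, y = 0
Loop ends.

Final answer: 7, 0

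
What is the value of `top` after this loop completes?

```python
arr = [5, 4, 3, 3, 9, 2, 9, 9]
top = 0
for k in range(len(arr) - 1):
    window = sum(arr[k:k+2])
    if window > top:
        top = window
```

Let's trace through this code step by step.

Initialize: arr = [5, 4, 3, 3, 9, 2, 9, 9]
Initialize: top = 0
Entering loop: for k in range(len(arr) - 1):
After iteration 1: k = 0, top = 9, window = 9
After iteration 2: k = 1, top = 9, window = 7
After iteration 3: k = 2, top = 9, window = 6
After iteration 4: k = 3, top = 12, window = 12
After iteration 5: k = 4, top = 12, window = 11
After iteration 6: k = 5, top = 12, window = 11
After iteration 7: k = 6, top = 18, window = 18
Loop ends.

Final answer: 18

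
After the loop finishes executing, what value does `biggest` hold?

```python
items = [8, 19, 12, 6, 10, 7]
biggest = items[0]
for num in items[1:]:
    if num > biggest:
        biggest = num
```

Let's trace through this code step by step.

Initialize: items = [8, 19, 12, 6, 10, 7]
Initialize: biggest = 8
Entering loop: for num in items[1:]:
After iteration 1: num = 19, biggest = 19
After iteration 2: num = 12, biggest = 19
After iteration 3: num = 6, biggest = 19
After iteration 4: num = 10, biggest = 19
After iteration 5: num = 7, biggest = 19
Loop ends.

Final answer: 19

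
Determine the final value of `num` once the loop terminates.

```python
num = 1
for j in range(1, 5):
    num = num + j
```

Let's trace through this code step by step.

Initialize: num = 1
Entering loop: for j in range(1, 5):
After iteration 1: j = 1, num = 2
After iteration 2: j = 2, num = 4
After iteration 3: j = 3, num = 7
After iteration 4: j = 4, num = 11
Loop ends.

Final answer: 11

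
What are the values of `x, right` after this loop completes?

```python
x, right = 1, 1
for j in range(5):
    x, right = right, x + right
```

Let's trace through this code step by step.

Initialize: x = 1
Initialize: right = 1
Entering loop: for j in range(5):
After iteration 1: j = 0, x = 1, right = 2
After iteration 2: j = 1, x = 2, right = 3
After iteration 3: j = 2, x = 3, right = 5
After iteration 4: j = 3, x = 5, right = 8
After iteration 5: j = 4, x = 8, right = 13
Loop ends.

Final answer: 8, 13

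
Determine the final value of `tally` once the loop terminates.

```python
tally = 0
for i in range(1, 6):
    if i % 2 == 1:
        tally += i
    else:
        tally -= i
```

Let's trace through this code step by step.

Initialize: tally = 0
Entering loop: for i in range(1, 6):
After iteration 1: i = 1, tally = 1
After iteration 2: i = 2, tally = -1
After iteration 3: i = 3, tally = 2
After iteration 4: i = 4, tally = -2
After iteration 5: i = 5, tally = 3
Loop ends.

Final answer: 3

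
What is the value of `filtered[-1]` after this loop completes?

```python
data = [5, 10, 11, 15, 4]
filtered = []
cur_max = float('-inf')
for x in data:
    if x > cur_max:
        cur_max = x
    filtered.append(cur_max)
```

Let's trace through this code step by step.

Initialize: data = [5, 10, 11, 15, 4]
Initialize: filtered = []
Initialize: cur_max = -inf
Entering loop: for x in data:
After iteration 1: x = 5, filtered = [5], cur_max = 5
After iteration 2: x = 10, filtered = [5, 10], cur_max = 10
After iteration 3: x = 11, filtered = [5, 10, 11], cur_max = 11
After iteration 4: x = 15, filtered = [5, 10, 11, 15], cur_max = 15
After iteration 5: x = 4, filtered = [5, 10, 11, 15, 15], cur_max = 15
Loop ends.
filtered[-1] = 15

Final answer: 15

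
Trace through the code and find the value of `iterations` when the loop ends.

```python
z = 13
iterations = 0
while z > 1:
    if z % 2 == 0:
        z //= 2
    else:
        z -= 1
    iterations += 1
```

Let's trace through this code step by step.

Initialize: z = 13
Initialize: iterations = 0
Entering loop: while z > 1:
After iteration 1: z = 12, iterations = 1
After iteration 2: z = 6, iterations = 2
After iteration 3: z = 3, iterations = 3
After iteration 4: z = 2, iterations = 4
After iteration 5: z = 1, iterations = 5
Loop ends.

Final answer: 5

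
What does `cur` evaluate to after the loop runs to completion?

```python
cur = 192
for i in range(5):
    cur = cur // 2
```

Let's trace through this code step by step.

Initialize: cur = 192
Entering loop: for i in range(5):
After iteration 1: i = 0, cur = 96
After iteration 2: i = 1, cur = 48
After iteration 3: i = 2, cur = 24
After iteration 4: i = 3, cur = 12
After iteration 5: i = 4, cur = 6
Loop ends.

Final answer: 6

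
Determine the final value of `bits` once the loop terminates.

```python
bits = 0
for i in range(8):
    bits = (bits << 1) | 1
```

Let's trace through this code step by step.

Initialize: bits = 0
Entering loop: for i in range(8):
After iteration 1: i = 0, bits = 1
After iteration 2: i = 1, bits = 3
After iteration 3: i = 2, bits = 7
After iteration 4: i = 3, bits = 15
After iteration 5: i = 4, bits = 31
After iteration 6: i = 5, bits = 63
After iteration 7: i = 6, bits = 127
After iteration 8: i = 7, bits = 255
Loop ends.

Final answer: 255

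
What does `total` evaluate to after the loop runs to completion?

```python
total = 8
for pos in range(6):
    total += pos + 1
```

Let's trace through this code step by step.

Initialize: total = 8
Entering loop: for pos in range(6):
After iteration 1: pos = 0, total = 9
After iteration 2: pos = 1, total = 11
After iteration 3: pos = 2, total = 14
After iteration 4: pos = 3, total = 18
After iteration 5: pos = 4, total = 23
After iteration 6: pos = 5, total = 29
Loop ends.

Final answer: 29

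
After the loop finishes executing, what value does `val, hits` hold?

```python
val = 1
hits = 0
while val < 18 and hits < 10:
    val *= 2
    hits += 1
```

Let's trace through this code step by step.

Initialize: val = 1
Initialize: hits = 0
Entering loop: while val < 18 and hits < 10:
After iteration 1: val = 2, hits = 1
After iteration 2: val = 4, hits = 2
After iteration 3: val = 8, hits = 3
After iteration 4: val = 16, hits = 4
After iteration 5: val = 32, hits = 5
Loop ends.

Final answer: 32, 5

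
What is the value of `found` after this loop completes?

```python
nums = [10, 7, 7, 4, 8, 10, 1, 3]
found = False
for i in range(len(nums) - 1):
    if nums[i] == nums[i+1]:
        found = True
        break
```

Let's trace through this code step by step.

Initialize: nums = [10, 7, 7, 4, 8, 10, 1, 3]
Initialize: found = False
Entering loop: for i in range(len(nums) - 1):
After iteration 1: i = 0, found = False
After iteration 2: i = 1, found = True
Loop ends.

Final answer: True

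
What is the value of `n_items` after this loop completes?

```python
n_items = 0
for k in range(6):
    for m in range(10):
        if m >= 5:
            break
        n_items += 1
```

Let's trace through this code step by step.

Initialize: n_items = 0
Entering loop: for k in range(6):
After iteration 1: k = 0, n_items = 5
After iteration 2: k = 1, n_items = 10
After iteration 3: k = 2, n_items = 15
After iteration 4: k = 3, n_items = 20
After iteration 5: k = 4, n_items = 25
After iteration 6: k = 5, n_items = 30
Loop ends.

Final answer: 30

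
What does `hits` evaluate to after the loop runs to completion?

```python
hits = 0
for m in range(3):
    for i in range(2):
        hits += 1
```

Let's trace through this code step by step.

Initialize: hits = 0
Entering loop: for m in range(3):
After iteration 1: m = 0, hits = 2
After iteration 2: m = 1, hits = 4
After iteration 3: m = 2, hits = 6
Loop ends.

Final answer: 6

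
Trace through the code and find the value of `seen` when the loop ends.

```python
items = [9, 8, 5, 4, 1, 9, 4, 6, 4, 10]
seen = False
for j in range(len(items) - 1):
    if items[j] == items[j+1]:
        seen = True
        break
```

Let's trace through this code step by step.

Initialize: items = [9, 8, 5, 4, 1, 9, 4, 6, 4, 10]
Initialize: seen = False
Entering loop: for j in range(len(items) - 1):
After iteration 1: j = 0, seen = False
After iteration 2: j = 1, seen = False
After iteration 3: j = 2, seen = False
After iteration 4: j = 3, seen = False
After iteration 5: j = 4, seen = False
After iteration 6: j = 5, seen = False
After iteration 7: j = 6, seen = False
After iteration 8: j = 7, seen = False
After iteration 9: j = 8, seen = False
Loop ends.

Final answer: False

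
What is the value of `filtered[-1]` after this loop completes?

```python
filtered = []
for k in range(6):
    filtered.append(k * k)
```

Let's trace through this code step by step.

Initialize: filtered = []
Entering loop: for k in range(6):
After iteration 1: k = 0, filtered = [0]
After iteration 2: k = 1, filtered = [0, 1]
After iteration 3: k = 2, filtered = [0, 1, 4]
After iteration 4: k = 3, filtered = [0, 1, 4, 9]
After iteration 5: k = 4, filtered = [0, 1, 4, 9, 16]
After iteration 6: k = 5, filtered = [0, 1, 4, 9, 16, 25]
Loop ends.
filtered[-1] = 25

Final answer: 25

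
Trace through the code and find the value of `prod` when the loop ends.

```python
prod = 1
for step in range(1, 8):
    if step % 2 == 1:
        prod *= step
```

Let's trace through this code step by step.

Initialize: prod = 1
Entering loop: for step in range(1, 8):
After iteration 1: step = 1, prod = 1
After iteration 2: step = 2, prod = 1
After iteration 3: step = 3, prod = 3
After iteration 4: step = 4, prod = 3
After iteration 5: step = 5, prod = 15
After iteration 6: step = 6, prod = 15
After iteration 7: step = 7, prod = 105
Loop ends.

Final answer: 105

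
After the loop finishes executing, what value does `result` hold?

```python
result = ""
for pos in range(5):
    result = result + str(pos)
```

Let's trace through this code step by step.

Initialize: result = ''
Entering loop: for pos in range(5):
After iteration 1: pos = 0, result = '0'
After iteration 2: pos = 1, result = '01'
After iteration 3: pos = 2, result = '012'
After iteration 4: pos = 3, result = '0123'
After iteration 5: pos = 4, result = '01234'
Loop ends.

Final answer: '01234'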